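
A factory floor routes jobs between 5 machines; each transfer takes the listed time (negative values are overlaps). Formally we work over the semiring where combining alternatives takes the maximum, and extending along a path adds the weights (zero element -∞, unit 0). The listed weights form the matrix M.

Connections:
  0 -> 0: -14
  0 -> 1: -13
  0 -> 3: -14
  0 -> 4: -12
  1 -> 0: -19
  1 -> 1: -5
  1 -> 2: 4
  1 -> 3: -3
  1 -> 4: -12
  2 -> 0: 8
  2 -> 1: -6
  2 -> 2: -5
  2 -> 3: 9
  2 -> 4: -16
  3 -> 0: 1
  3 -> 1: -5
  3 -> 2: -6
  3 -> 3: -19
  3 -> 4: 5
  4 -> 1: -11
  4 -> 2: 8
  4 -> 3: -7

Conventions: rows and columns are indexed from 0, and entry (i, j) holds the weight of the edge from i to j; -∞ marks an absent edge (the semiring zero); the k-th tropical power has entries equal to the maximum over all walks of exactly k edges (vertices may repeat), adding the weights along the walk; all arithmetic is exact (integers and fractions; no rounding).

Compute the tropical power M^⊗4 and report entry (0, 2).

M^⊗2:
  [-13, -18, -4, -16, -9]
  [12, -2, -1, 13, 2]
  [10, 4, 3, 4, 14]
  [2, -6, 13, 3, -11]
  [16, 2, 3, 17, -2]
M^⊗3:
  [4, -10, -1, 5, -11]
  [14, 8, 10, 8, 18]
  [11, 3, 22, 12, 9]
  [21, 7, 8, 22, 8]
  [18, 12, 11, 12, 22]
M^⊗4:
  [7, 0, -1, 8, 10]
  [18, 7, 26, 19, 13]
  [30, 16, 17, 31, 17]
  [23, 17, 16, 17, 27]
  [19, 11, 30, 20, 17]
Key observation: the optimum is the walk 0->4->2->3->2, with weight (-12) + 8 + 9 + (-6) = -1.
Optimal value attained by: walk 0->4->2->3->2.
Answer: (M^⊗4)[0][2] = -1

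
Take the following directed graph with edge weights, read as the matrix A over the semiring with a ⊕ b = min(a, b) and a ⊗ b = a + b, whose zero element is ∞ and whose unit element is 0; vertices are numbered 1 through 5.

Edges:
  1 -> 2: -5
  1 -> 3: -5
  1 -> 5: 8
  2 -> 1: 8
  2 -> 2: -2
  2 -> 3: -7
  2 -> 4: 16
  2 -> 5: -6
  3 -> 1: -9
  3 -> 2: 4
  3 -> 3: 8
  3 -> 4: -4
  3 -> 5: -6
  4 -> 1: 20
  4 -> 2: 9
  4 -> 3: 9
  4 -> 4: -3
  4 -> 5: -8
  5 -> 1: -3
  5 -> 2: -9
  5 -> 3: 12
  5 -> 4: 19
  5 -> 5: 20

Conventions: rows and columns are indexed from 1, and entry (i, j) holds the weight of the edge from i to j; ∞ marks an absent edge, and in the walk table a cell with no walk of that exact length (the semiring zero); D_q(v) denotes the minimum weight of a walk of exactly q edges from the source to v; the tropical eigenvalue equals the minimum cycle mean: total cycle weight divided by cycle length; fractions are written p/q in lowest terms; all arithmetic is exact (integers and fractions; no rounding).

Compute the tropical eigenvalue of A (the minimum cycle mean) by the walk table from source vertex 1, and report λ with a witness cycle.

q=0: [0, ∞, ∞, ∞, ∞]
q=1: [∞, -5, -5, ∞, 8]
q=2: [-14, -7, -12, -9, -11]
q=3: [-21, -20, -19, -16, -18]
q=4: [-28, -27, -27, -23, -26]
q=5: [-36, -35, -34, -31, -33]
Optimal cycle mean attained by: cycle 2->5->2, total (-6) + (-9), length 2.
Answer: λ = -15/2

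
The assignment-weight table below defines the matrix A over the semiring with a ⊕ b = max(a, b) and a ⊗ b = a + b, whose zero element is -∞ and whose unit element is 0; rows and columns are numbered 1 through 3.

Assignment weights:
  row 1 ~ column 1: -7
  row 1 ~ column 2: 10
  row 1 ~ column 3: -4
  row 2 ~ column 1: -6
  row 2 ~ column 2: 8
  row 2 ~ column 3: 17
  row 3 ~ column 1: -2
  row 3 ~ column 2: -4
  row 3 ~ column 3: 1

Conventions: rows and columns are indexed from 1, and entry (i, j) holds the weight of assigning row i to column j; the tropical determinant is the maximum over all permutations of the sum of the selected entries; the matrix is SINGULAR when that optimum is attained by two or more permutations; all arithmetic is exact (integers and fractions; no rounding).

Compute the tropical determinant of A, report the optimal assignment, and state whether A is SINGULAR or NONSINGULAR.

σ = (1, 2, 3): (-7) + 8 + 1 = 2
σ = (1, 3, 2): (-7) + 17 + (-4) = 6
σ = (2, 1, 3): 10 + (-6) + 1 = 5
σ = (2, 3, 1): 10 + 17 + (-2) = 25
σ = (3, 1, 2): (-4) + (-6) + (-4) = -14
σ = (3, 2, 1): (-4) + 8 + (-2) = 2
Optimal value attained by: σ = (2, 3, 1).
Answer: det⊕(A) = 25; verdict: NONSINGULAR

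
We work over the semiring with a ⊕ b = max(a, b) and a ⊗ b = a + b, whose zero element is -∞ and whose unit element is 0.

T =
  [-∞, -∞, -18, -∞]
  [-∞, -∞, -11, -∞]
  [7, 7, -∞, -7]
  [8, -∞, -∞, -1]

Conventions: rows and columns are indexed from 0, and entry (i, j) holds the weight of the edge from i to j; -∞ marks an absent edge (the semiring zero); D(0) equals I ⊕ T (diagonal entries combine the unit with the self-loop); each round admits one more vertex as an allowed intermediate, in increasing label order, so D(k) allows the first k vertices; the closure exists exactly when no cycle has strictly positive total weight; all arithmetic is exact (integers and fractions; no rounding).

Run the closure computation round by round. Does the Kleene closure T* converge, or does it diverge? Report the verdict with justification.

D(0):
  [0, -∞, -18, -∞]
  [-∞, 0, -11, -∞]
  [7, 7, 0, -7]
  [8, -∞, -∞, 0]
D(1):
  [0, -∞, -18, -∞]
  [-∞, 0, -11, -∞]
  [7, 7, 0, -7]
  [8, -∞, -10, 0]
D(2):
  [0, -∞, -18, -∞]
  [-∞, 0, -11, -∞]
  [7, 7, 0, -7]
  [8, -∞, -10, 0]
D(3):
  [0, -11, -18, -25]
  [-4, 0, -11, -18]
  [7, 7, 0, -7]
  [8, -3, -10, 0]
D(4):
  [0, -11, -18, -25]
  [-4, 0, -11, -18]
  [7, 7, 0, -7]
  [8, -3, -10, 0]
Key observation: every diagonal entry stays at the unit through all rounds, so no improving cycle exists.
Answer: CONVERGES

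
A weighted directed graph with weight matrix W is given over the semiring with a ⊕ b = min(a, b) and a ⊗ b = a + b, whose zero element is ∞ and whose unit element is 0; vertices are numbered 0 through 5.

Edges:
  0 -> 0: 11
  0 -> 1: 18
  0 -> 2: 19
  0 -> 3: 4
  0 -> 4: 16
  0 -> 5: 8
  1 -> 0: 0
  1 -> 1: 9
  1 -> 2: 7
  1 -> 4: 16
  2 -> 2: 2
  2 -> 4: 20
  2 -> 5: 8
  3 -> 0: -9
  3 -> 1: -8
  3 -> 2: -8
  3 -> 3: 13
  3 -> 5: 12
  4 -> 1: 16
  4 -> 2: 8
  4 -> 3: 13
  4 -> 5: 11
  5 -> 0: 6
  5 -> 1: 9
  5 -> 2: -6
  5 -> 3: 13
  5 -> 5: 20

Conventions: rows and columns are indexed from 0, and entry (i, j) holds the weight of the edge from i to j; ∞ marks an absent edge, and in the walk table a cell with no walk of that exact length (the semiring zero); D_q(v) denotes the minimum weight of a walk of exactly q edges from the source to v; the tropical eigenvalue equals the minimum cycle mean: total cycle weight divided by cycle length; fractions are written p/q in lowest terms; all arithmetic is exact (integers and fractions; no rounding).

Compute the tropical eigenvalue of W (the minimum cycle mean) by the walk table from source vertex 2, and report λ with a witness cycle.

q=0: [∞, ∞, 0, ∞, ∞, ∞]
q=1: [∞, ∞, 2, ∞, 20, 8]
q=2: [14, 17, 2, 21, 22, 10]
q=3: [12, 13, 4, 18, 22, 10]
q=4: [9, 10, 4, 16, 24, 12]
q=5: [7, 8, 6, 13, 24, 12]
q=6: [4, 5, 5, 11, 23, 14]
Optimal cycle mean attained by: cycle 0->3->0, total 4 + (-9), length 2.
Answer: λ = -5/2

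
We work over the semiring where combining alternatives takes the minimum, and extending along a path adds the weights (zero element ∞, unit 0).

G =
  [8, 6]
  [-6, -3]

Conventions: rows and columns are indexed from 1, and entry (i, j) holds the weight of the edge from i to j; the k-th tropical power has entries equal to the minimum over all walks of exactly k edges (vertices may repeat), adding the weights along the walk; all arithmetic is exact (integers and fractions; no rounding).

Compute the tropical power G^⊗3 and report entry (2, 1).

G^⊗2:
  [0, 3]
  [-9, -6]
G^⊗3:
  [-3, 0]
  [-12, -9]
Key observation: the optimum is the walk 2->2->2->1, with weight (-3) + (-3) + (-6) = -12.
Optimal value attained by: walk 2->2->2->1.
Answer: (G^⊗3)[2][1] = -12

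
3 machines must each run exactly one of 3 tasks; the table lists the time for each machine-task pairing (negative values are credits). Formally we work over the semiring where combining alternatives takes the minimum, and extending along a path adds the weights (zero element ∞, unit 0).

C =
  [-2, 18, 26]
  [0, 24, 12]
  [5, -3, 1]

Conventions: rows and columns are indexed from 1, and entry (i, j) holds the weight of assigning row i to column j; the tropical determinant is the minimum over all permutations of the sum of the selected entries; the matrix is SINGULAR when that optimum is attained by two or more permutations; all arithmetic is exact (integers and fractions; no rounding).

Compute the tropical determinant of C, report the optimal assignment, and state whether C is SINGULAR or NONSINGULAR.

σ = (1, 2, 3): (-2) + 24 + 1 = 23
σ = (1, 3, 2): (-2) + 12 + (-3) = 7
σ = (2, 1, 3): 18 + 0 + 1 = 19
σ = (2, 3, 1): 18 + 12 + 5 = 35
σ = (3, 1, 2): 26 + 0 + (-3) = 23
σ = (3, 2, 1): 26 + 24 + 5 = 55
Optimal value attained by: σ = (1, 3, 2).
Answer: det⊕(C) = 7; verdict: NONSINGULAR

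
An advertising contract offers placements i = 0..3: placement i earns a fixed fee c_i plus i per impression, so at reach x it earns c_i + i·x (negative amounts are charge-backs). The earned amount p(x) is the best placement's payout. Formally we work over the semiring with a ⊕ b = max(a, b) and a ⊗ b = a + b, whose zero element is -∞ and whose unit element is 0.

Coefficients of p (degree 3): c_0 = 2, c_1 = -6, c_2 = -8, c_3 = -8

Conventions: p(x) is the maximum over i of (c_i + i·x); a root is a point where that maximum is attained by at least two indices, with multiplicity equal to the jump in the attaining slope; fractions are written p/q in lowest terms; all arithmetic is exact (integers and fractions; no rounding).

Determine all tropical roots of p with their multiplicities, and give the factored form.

hull edge (i=0, c=2) to (i=3, c=-8): slope -10/3, span 3
Factored form: p(x) = -8 ⊗ (x ⊕ 10/3) ⊗ (x ⊕ 10/3) ⊗ (x ⊕ 10/3)
Answer: roots = 10/3 (mult 3)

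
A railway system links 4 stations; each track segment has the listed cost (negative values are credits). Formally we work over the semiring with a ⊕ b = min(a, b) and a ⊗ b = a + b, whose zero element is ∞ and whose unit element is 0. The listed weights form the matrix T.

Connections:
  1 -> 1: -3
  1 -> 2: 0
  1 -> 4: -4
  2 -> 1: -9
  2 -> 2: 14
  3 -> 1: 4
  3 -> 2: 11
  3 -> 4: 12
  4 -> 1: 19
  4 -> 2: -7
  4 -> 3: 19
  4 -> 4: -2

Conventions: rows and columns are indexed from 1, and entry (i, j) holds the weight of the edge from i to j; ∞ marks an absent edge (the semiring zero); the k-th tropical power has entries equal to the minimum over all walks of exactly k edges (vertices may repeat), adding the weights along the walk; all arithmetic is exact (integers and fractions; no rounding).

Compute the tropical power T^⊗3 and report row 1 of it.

T^⊗2:
  [-9, -11, 15, -7]
  [-12, -9, ∞, -13]
  [1, 4, 31, 0]
  [-16, -9, 17, -4]
T^⊗3:
  [-20, -14, 12, -13]
  [-18, -20, 6, -16]
  [-5, -7, 19, -3]
  [-19, -16, 15, -20]
Answer: row 1 of T^⊗3 = [-20, -14, 12, -13]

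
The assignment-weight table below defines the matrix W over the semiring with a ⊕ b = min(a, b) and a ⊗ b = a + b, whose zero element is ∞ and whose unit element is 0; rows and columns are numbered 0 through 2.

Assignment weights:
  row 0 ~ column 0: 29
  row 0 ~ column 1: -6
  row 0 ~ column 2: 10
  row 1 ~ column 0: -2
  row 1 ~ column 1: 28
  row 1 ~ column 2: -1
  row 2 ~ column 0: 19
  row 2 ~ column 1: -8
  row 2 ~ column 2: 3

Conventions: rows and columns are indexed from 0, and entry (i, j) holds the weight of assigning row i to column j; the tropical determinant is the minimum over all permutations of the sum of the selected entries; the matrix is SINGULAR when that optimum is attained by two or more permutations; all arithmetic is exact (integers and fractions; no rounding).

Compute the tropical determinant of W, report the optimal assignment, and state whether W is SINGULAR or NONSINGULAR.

σ = (0, 1, 2): 29 + 28 + 3 = 60
σ = (0, 2, 1): 29 + (-1) + (-8) = 20
σ = (1, 0, 2): (-6) + (-2) + 3 = -5
σ = (1, 2, 0): (-6) + (-1) + 19 = 12
σ = (2, 0, 1): 10 + (-2) + (-8) = 0
σ = (2, 1, 0): 10 + 28 + 19 = 57
Optimal value attained by: σ = (1, 0, 2).
Answer: det⊕(W) = -5; verdict: NONSINGULAR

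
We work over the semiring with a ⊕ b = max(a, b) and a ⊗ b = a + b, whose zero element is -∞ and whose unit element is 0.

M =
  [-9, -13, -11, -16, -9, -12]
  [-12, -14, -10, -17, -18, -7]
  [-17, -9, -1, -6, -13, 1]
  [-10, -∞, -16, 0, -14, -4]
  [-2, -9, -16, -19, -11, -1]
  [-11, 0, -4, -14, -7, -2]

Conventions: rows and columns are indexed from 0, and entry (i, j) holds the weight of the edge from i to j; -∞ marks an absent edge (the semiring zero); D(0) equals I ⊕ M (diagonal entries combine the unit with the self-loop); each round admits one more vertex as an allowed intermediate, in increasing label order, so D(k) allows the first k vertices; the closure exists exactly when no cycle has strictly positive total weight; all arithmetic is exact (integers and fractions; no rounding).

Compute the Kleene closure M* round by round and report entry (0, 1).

D(0):
  [0, -13, -11, -16, -9, -12]
  [-12, 0, -10, -17, -18, -7]
  [-17, -9, 0, -6, -13, 1]
  [-10, -∞, -16, 0, -14, -4]
  [-2, -9, -16, -19, 0, -1]
  [-11, 0, -4, -14, -7, 0]
D(1):
  [0, -13, -11, -16, -9, -12]
  [-12, 0, -10, -17, -18, -7]
  [-17, -9, 0, -6, -13, 1]
  [-10, -23, -16, 0, -14, -4]
  [-2, -9, -13, -18, 0, -1]
  [-11, 0, -4, -14, -7, 0]
D(2):
  [0, -13, -11, -16, -9, -12]
  [-12, 0, -10, -17, -18, -7]
  [-17, -9, 0, -6, -13, 1]
  [-10, -23, -16, 0, -14, -4]
  [-2, -9, -13, -18, 0, -1]
  [-11, 0, -4, -14, -7, 0]
D(3):
  [0, -13, -11, -16, -9, -10]
  [-12, 0, -10, -16, -18, -7]
  [-17, -9, 0, -6, -13, 1]
  [-10, -23, -16, 0, -14, -4]
  [-2, -9, -13, -18, 0, -1]
  [-11, 0, -4, -10, -7, 0]
D(4):
  [0, -13, -11, -16, -9, -10]
  [-12, 0, -10, -16, -18, -7]
  [-16, -9, 0, -6, -13, 1]
  [-10, -23, -16, 0, -14, -4]
  [-2, -9, -13, -18, 0, -1]
  [-11, 0, -4, -10, -7, 0]
D(5):
  [0, -13, -11, -16, -9, -10]
  [-12, 0, -10, -16, -18, -7]
  [-15, -9, 0, -6, -13, 1]
  [-10, -23, -16, 0, -14, -4]
  [-2, -9, -13, -18, 0, -1]
  [-9, 0, -4, -10, -7, 0]
D(6):
  [0, -10, -11, -16, -9, -10]
  [-12, 0, -10, -16, -14, -7]
  [-8, 1, 0, -6, -6, 1]
  [-10, -4, -8, 0, -11, -4]
  [-2, -1, -5, -11, 0, -1]
  [-9, 0, -4, -10, -7, 0]
Answer: M*[0][1] = -10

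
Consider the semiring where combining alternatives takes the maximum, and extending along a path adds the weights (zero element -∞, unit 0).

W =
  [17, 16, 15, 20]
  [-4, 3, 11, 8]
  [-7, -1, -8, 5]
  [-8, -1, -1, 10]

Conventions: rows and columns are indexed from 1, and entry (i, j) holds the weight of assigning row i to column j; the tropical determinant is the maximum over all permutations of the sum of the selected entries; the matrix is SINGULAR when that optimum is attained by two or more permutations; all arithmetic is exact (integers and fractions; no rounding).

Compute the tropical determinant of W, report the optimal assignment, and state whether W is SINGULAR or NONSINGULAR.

σ = (1, 2, 3, 4): 17 + 3 + (-8) + 10 = 22
σ = (1, 2, 4, 3): 17 + 3 + 5 + (-1) = 24
σ = (1, 3, 2, 4): 17 + 11 + (-1) + 10 = 37
σ = (1, 3, 4, 2): 17 + 11 + 5 + (-1) = 32
σ = (1, 4, 2, 3): 17 + 8 + (-1) + (-1) = 23
σ = (1, 4, 3, 2): 17 + 8 + (-8) + (-1) = 16
σ = (2, 1, 3, 4): 16 + (-4) + (-8) + 10 = 14
σ = (2, 1, 4, 3): 16 + (-4) + 5 + (-1) = 16
σ = (2, 3, 1, 4): 16 + 11 + (-7) + 10 = 30
σ = (2, 3, 4, 1): 16 + 11 + 5 + (-8) = 24
σ = (2, 4, 1, 3): 16 + 8 + (-7) + (-1) = 16
σ = (2, 4, 3, 1): 16 + 8 + (-8) + (-8) = 8
σ = (3, 1, 2, 4): 15 + (-4) + (-1) + 10 = 20
σ = (3, 1, 4, 2): 15 + (-4) + 5 + (-1) = 15
σ = (3, 2, 1, 4): 15 + 3 + (-7) + 10 = 21
σ = (3, 2, 4, 1): 15 + 3 + 5 + (-8) = 15
σ = (3, 4, 1, 2): 15 + 8 + (-7) + (-1) = 15
σ = (3, 4, 2, 1): 15 + 8 + (-1) + (-8) = 14
σ = (4, 1, 2, 3): 20 + (-4) + (-1) + (-1) = 14
σ = (4, 1, 3, 2): 20 + (-4) + (-8) + (-1) = 7
σ = (4, 2, 1, 3): 20 + 3 + (-7) + (-1) = 15
σ = (4, 2, 3, 1): 20 + 3 + (-8) + (-8) = 7
σ = (4, 3, 1, 2): 20 + 11 + (-7) + (-1) = 23
σ = (4, 3, 2, 1): 20 + 11 + (-1) + (-8) = 22
Optimal value attained by: σ = (1, 3, 2, 4).
Answer: det⊕(W) = 37; verdict: NONSINGULAR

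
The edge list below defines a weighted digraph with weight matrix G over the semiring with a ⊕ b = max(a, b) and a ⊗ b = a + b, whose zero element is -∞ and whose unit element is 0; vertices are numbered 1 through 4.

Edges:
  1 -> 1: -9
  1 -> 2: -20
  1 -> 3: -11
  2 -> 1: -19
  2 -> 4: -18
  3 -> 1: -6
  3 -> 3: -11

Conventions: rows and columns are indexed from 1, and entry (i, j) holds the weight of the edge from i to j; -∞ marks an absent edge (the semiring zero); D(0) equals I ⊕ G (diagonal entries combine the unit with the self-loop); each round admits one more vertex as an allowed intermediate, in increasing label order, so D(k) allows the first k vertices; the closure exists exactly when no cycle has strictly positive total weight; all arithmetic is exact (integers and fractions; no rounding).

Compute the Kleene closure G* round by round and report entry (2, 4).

D(0):
  [0, -20, -11, -∞]
  [-19, 0, -∞, -18]
  [-6, -∞, 0, -∞]
  [-∞, -∞, -∞, 0]
D(1):
  [0, -20, -11, -∞]
  [-19, 0, -30, -18]
  [-6, -26, 0, -∞]
  [-∞, -∞, -∞, 0]
D(2):
  [0, -20, -11, -38]
  [-19, 0, -30, -18]
  [-6, -26, 0, -44]
  [-∞, -∞, -∞, 0]
D(3):
  [0, -20, -11, -38]
  [-19, 0, -30, -18]
  [-6, -26, 0, -44]
  [-∞, -∞, -∞, 0]
D(4):
  [0, -20, -11, -38]
  [-19, 0, -30, -18]
  [-6, -26, 0, -44]
  [-∞, -∞, -∞, 0]
Answer: G*[2][4] = -18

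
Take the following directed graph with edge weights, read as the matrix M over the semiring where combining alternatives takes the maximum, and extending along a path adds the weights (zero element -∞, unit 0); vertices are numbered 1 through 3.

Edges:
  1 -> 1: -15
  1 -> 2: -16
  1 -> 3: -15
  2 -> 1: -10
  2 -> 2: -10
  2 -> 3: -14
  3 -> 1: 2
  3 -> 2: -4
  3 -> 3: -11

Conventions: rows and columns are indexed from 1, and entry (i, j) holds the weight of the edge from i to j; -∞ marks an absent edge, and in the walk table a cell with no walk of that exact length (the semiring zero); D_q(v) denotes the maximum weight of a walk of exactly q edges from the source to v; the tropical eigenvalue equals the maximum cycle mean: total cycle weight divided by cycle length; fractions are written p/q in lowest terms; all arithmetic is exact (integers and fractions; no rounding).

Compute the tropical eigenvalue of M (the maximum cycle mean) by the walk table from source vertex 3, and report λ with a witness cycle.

q=0: [-∞, -∞, 0]
q=1: [2, -4, -11]
q=2: [-9, -14, -13]
q=3: [-11, -17, -24]
Optimal cycle mean attained by: cycle 1->3->1, total (-15) + 2, length 2.
Answer: λ = -13/2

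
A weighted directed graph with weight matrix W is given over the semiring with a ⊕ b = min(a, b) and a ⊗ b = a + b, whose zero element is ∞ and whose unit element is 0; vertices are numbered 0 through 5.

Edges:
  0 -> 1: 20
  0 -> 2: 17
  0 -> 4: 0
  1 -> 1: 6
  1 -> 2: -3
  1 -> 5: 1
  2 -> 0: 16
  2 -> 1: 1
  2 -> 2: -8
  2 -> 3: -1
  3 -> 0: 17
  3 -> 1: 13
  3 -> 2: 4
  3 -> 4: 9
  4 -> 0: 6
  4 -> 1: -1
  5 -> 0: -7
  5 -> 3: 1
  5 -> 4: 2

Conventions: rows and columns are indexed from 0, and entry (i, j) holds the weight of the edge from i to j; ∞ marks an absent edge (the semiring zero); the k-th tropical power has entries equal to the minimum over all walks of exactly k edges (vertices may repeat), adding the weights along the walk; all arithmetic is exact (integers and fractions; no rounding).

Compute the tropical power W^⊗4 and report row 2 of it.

W^⊗2:
  [6, -1, 9, 16, ∞, 21]
  [-6, -2, -11, -4, 3, 7]
  [8, -7, -16, -9, 8, 2]
  [15, 5, -4, 3, 17, 14]
  [∞, 5, -4, ∞, 6, 0]
  [8, 1, 5, ∞, -7, ∞]
W^⊗3:
  [14, 5, -4, 8, 6, 0]
  [0, -10, -19, -12, -6, -1]
  [-5, -15, -24, -17, 0, -6]
  [7, -3, -12, -5, 12, 6]
  [-7, -3, -12, -5, 2, 6]
  [-1, -8, -3, 4, 8, 2]
W^⊗4:
  [-7, -3, -12, -5, 2, 6]
  [-8, -18, -27, -20, -3, -9]
  [-13, -23, -32, -25, -8, -14]
  [-1, -11, -20, -13, 4, -2]
  [-1, -11, -20, -13, -7, -2]
  [-5, -2, -11, -4, -1, -7]
Answer: row 2 of W^⊗4 = [-13, -23, -32, -25, -8, -14]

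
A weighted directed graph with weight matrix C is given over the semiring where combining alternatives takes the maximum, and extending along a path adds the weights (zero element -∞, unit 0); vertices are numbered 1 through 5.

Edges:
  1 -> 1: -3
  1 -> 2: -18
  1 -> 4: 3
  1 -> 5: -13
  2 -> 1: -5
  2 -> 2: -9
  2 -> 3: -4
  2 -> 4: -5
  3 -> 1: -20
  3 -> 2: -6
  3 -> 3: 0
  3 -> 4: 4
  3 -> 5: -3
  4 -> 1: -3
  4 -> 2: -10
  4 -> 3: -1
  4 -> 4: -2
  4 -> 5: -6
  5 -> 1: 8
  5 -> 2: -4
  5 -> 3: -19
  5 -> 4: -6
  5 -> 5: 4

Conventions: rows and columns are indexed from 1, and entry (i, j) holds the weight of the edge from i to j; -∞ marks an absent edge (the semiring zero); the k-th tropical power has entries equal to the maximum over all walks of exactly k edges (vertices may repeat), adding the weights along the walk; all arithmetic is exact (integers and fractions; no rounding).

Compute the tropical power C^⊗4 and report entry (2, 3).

C^⊗2:
  [0, -7, 2, 1, -3]
  [-8, -10, -4, 0, -7]
  [5, -6, 3, 4, 1]
  [2, -7, -1, 3, -2]
  [12, 0, -7, 11, 8]
C^⊗3:
  [5, -4, 2, 6, 1]
  [1, -10, -1, 0, -3]
  [9, -3, 3, 8, 5]
  [6, -6, 2, 5, 2]
  [16, 4, 10, 15, 12]
C^⊗4:
  [9, -3, 5, 8, 5]
  [5, -7, -1, 4, 1]
  [13, 1, 7, 12, 9]
  [10, -2, 4, 9, 6]
  [20, 8, 14, 19, 16]
Key observation: the optimum is the walk 2->3->3->4->3, with weight (-4) + 0 + 4 + (-1) = -1.
Optimal value attained by: walk 2->3->3->4->3.
Answer: (C^⊗4)[2][3] = -1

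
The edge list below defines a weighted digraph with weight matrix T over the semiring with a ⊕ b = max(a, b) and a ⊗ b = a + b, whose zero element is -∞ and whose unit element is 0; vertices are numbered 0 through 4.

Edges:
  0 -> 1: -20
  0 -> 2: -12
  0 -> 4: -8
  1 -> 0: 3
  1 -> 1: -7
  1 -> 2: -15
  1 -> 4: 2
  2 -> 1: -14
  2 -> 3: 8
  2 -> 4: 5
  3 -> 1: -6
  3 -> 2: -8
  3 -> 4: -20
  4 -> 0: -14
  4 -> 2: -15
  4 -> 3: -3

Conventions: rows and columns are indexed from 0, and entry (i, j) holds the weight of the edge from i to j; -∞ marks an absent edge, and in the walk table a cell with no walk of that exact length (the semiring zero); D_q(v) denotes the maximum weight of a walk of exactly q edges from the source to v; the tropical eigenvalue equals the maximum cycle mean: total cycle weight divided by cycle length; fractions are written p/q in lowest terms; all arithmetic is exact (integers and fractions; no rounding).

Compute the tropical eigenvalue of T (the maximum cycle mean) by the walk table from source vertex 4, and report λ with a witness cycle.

q=0: [-∞, -∞, -∞, -∞, 0]
q=1: [-14, -∞, -15, -3, -∞]
q=2: [-∞, -9, -11, -7, -10]
q=3: [-6, -13, -15, -3, -6]
q=4: [-10, -9, -11, -7, -10]
q=5: [-6, -13, -15, -3, -6]
Optimal cycle mean attained by: cycle 2->3->2, total 8 + (-8), length 2.
Answer: λ = 0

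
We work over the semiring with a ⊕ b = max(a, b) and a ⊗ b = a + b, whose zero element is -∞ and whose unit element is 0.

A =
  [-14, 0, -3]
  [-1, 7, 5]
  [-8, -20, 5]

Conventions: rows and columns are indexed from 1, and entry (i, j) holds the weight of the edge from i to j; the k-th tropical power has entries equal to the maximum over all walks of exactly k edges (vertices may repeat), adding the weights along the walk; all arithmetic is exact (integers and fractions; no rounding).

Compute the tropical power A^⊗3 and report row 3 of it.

A^⊗2:
  [-1, 7, 5]
  [6, 14, 12]
  [-3, -8, 10]
A^⊗3:
  [6, 14, 12]
  [13, 21, 19]
  [2, -1, 15]
Answer: row 3 of A^⊗3 = [2, -1, 15]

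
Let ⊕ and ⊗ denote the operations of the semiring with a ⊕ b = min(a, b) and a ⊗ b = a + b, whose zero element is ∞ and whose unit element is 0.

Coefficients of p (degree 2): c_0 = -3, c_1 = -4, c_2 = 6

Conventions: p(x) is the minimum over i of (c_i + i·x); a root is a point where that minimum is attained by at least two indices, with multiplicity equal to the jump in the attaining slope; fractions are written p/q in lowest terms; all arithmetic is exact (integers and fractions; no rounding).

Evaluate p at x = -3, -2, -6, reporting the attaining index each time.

p(-3) = min(-3+0·(-3)=-3, -4+1·(-3)=-7, 6+2·(-3)=0) = -7 (attained by i=1)
p(-2) = min(-3+0·(-2)=-3, -4+1·(-2)=-6, 6+2·(-2)=2) = -6 (attained by i=1)
p(-6) = min(-3+0·(-6)=-3, -4+1·(-6)=-10, 6+2·(-6)=-6) = -10 (attained by i=1)
Answer: p(-3) = -7; p(-2) = -6; p(-6) = -10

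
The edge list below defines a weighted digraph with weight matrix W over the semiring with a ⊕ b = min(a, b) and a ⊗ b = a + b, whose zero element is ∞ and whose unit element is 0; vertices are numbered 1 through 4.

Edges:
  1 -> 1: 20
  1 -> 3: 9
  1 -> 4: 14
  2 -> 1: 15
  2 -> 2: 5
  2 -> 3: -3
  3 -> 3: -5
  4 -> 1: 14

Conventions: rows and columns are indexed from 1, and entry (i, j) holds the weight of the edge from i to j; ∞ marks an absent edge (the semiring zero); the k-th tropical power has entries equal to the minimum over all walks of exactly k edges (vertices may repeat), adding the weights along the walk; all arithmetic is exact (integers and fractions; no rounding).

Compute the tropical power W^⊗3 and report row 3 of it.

W^⊗2:
  [28, ∞, 4, 34]
  [20, 10, -8, 29]
  [∞, ∞, -10, ∞]
  [34, ∞, 23, 28]
W^⊗3:
  [48, ∞, -1, 42]
  [25, 15, -13, 34]
  [∞, ∞, -15, ∞]
  [42, ∞, 18, 48]
Answer: row 3 of W^⊗3 = [∞, ∞, -15, ∞]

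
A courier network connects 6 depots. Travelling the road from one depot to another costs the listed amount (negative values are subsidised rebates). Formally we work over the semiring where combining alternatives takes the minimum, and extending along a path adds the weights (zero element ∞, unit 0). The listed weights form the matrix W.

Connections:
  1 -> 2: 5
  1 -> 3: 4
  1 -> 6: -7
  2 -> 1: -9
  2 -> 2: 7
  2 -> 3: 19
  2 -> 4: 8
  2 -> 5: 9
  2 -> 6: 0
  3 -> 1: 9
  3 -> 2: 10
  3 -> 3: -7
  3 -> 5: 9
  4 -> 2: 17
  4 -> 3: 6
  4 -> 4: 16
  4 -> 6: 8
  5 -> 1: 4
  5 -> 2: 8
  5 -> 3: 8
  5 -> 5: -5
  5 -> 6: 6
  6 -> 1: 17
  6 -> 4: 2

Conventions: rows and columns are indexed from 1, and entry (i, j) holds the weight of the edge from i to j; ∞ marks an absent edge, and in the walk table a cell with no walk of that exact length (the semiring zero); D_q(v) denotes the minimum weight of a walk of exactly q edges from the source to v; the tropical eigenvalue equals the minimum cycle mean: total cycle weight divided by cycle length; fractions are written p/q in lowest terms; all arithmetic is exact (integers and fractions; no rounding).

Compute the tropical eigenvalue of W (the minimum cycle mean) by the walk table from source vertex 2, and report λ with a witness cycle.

q=0: [∞, 0, ∞, ∞, ∞, ∞]
q=1: [-9, 7, 19, 8, 9, 0]
q=2: [-2, -4, -5, 2, 4, -16]
q=3: [-13, 3, -12, -14, -1, -9]
q=4: [-6, -8, -19, -7, -6, -20]
q=5: [-17, -9, -26, -18, -11, -13]
q=6: [-18, -16, -33, -11, -17, -24]
Optimal cycle mean attained by: cycle 3->3, total (-7), length 1.
Answer: λ = -7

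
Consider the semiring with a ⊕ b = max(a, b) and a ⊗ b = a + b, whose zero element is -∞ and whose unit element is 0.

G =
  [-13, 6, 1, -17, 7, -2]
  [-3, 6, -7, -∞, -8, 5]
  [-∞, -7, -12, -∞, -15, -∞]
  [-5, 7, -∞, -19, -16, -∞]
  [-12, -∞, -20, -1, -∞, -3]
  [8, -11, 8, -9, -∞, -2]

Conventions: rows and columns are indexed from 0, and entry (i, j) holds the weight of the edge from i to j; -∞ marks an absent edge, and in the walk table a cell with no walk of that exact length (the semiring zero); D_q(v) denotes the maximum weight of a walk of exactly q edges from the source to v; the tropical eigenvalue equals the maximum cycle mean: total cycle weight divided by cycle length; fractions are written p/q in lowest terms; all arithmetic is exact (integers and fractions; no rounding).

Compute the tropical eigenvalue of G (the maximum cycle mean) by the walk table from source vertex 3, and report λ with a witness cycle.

q=0: [-∞, -∞, -∞, 0, -∞, -∞]
q=1: [-5, 7, -∞, -19, -16, -∞]
q=2: [4, 13, 0, -17, 2, 12]
q=3: [20, 19, 20, 3, 11, 18]
q=4: [26, 26, 26, 10, 27, 24]
q=5: [32, 32, 32, 26, 33, 31]
q=6: [39, 38, 39, 32, 39, 37]
Optimal cycle mean attained by: cycle 0->1->5->0, total 6 + 5 + 8, length 3.
Answer: λ = 19/3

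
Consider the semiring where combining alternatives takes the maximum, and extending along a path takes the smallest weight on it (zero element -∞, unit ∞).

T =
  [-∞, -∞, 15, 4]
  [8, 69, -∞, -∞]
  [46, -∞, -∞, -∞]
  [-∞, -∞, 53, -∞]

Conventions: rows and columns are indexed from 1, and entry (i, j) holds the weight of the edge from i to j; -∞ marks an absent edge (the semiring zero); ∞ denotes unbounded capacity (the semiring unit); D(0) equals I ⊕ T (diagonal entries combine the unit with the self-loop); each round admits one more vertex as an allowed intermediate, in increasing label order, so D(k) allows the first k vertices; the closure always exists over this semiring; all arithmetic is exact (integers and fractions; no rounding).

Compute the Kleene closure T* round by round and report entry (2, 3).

D(0):
  [∞, -∞, 15, 4]
  [8, ∞, -∞, -∞]
  [46, -∞, ∞, -∞]
  [-∞, -∞, 53, ∞]
D(1):
  [∞, -∞, 15, 4]
  [8, ∞, 8, 4]
  [46, -∞, ∞, 4]
  [-∞, -∞, 53, ∞]
D(2):
  [∞, -∞, 15, 4]
  [8, ∞, 8, 4]
  [46, -∞, ∞, 4]
  [-∞, -∞, 53, ∞]
D(3):
  [∞, -∞, 15, 4]
  [8, ∞, 8, 4]
  [46, -∞, ∞, 4]
  [46, -∞, 53, ∞]
D(4):
  [∞, -∞, 15, 4]
  [8, ∞, 8, 4]
  [46, -∞, ∞, 4]
  [46, -∞, 53, ∞]
Answer: T*[2][3] = 8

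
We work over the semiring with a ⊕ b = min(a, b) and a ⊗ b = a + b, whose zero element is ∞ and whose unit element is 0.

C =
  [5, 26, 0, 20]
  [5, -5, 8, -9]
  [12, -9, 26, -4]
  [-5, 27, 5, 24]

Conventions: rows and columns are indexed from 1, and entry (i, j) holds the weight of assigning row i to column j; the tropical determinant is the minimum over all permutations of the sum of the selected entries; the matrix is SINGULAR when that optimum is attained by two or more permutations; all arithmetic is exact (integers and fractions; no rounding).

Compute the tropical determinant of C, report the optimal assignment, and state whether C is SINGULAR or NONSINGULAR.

σ = (1, 2, 3, 4): 5 + (-5) + 26 + 24 = 50
σ = (1, 2, 4, 3): 5 + (-5) + (-4) + 5 = 1
σ = (1, 3, 2, 4): 5 + 8 + (-9) + 24 = 28
σ = (1, 3, 4, 2): 5 + 8 + (-4) + 27 = 36
σ = (1, 4, 2, 3): 5 + (-9) + (-9) + 5 = -8
σ = (1, 4, 3, 2): 5 + (-9) + 26 + 27 = 49
σ = (2, 1, 3, 4): 26 + 5 + 26 + 24 = 81
σ = (2, 1, 4, 3): 26 + 5 + (-4) + 5 = 32
σ = (2, 3, 1, 4): 26 + 8 + 12 + 24 = 70
σ = (2, 3, 4, 1): 26 + 8 + (-4) + (-5) = 25
σ = (2, 4, 1, 3): 26 + (-9) + 12 + 5 = 34
σ = (2, 4, 3, 1): 26 + (-9) + 26 + (-5) = 38
σ = (3, 1, 2, 4): 0 + 5 + (-9) + 24 = 20
σ = (3, 1, 4, 2): 0 + 5 + (-4) + 27 = 28
σ = (3, 2, 1, 4): 0 + (-5) + 12 + 24 = 31
σ = (3, 2, 4, 1): 0 + (-5) + (-4) + (-5) = -14
σ = (3, 4, 1, 2): 0 + (-9) + 12 + 27 = 30
σ = (3, 4, 2, 1): 0 + (-9) + (-9) + (-5) = -23
σ = (4, 1, 2, 3): 20 + 5 + (-9) + 5 = 21
σ = (4, 1, 3, 2): 20 + 5 + 26 + 27 = 78
σ = (4, 2, 1, 3): 20 + (-5) + 12 + 5 = 32
σ = (4, 2, 3, 1): 20 + (-5) + 26 + (-5) = 36
σ = (4, 3, 1, 2): 20 + 8 + 12 + 27 = 67
σ = (4, 3, 2, 1): 20 + 8 + (-9) + (-5) = 14
Optimal value attained by: σ = (3, 4, 2, 1).
Answer: det⊕(C) = -23; verdict: NONSINGULAR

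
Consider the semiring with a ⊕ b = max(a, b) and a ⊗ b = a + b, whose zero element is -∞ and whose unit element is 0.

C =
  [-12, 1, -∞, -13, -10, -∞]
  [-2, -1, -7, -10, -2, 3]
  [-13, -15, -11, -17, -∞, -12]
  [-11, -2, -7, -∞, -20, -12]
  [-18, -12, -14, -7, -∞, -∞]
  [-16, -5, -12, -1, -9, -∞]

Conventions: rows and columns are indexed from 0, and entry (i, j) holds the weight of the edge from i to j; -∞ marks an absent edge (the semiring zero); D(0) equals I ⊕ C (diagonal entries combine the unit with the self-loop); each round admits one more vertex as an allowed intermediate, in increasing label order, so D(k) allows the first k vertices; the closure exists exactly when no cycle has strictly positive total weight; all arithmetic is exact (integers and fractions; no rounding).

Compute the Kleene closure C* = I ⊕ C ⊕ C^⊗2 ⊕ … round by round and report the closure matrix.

D(0):
  [0, 1, -∞, -13, -10, -∞]
  [-2, 0, -7, -10, -2, 3]
  [-13, -15, 0, -17, -∞, -12]
  [-11, -2, -7, 0, -20, -12]
  [-18, -12, -14, -7, 0, -∞]
  [-16, -5, -12, -1, -9, 0]
D(1):
  [0, 1, -∞, -13, -10, -∞]
  [-2, 0, -7, -10, -2, 3]
  [-13, -12, 0, -17, -23, -12]
  [-11, -2, -7, 0, -20, -12]
  [-18, -12, -14, -7, 0, -∞]
  [-16, -5, -12, -1, -9, 0]
D(2):
  [0, 1, -6, -9, -1, 4]
  [-2, 0, -7, -10, -2, 3]
  [-13, -12, 0, -17, -14, -9]
  [-4, -2, -7, 0, -4, 1]
  [-14, -12, -14, -7, 0, -9]
  [-7, -5, -12, -1, -7, 0]
D(3):
  [0, 1, -6, -9, -1, 4]
  [-2, 0, -7, -10, -2, 3]
  [-13, -12, 0, -17, -14, -9]
  [-4, -2, -7, 0, -4, 1]
  [-14, -12, -14, -7, 0, -9]
  [-7, -5, -12, -1, -7, 0]
D(4):
  [0, 1, -6, -9, -1, 4]
  [-2, 0, -7, -10, -2, 3]
  [-13, -12, 0, -17, -14, -9]
  [-4, -2, -7, 0, -4, 1]
  [-11, -9, -14, -7, 0, -6]
  [-5, -3, -8, -1, -5, 0]
D(5):
  [0, 1, -6, -8, -1, 4]
  [-2, 0, -7, -9, -2, 3]
  [-13, -12, 0, -17, -14, -9]
  [-4, -2, -7, 0, -4, 1]
  [-11, -9, -14, -7, 0, -6]
  [-5, -3, -8, -1, -5, 0]
D(6):
  [0, 1, -4, 3, -1, 4]
  [-2, 0, -5, 2, -2, 3]
  [-13, -12, 0, -10, -14, -9]
  [-4, -2, -7, 0, -4, 1]
  [-11, -9, -14, -7, 0, -6]
  [-5, -3, -8, -1, -5, 0]
Answer: C* = [[0, 1, -4, 3, -1, 4], [-2, 0, -5, 2, -2, 3], [-13, -12, 0, -10, -14, -9], [-4, -2, -7, 0, -4, 1], [-11, -9, -14, -7, 0, -6], [-5, -3, -8, -1, -5, 0]]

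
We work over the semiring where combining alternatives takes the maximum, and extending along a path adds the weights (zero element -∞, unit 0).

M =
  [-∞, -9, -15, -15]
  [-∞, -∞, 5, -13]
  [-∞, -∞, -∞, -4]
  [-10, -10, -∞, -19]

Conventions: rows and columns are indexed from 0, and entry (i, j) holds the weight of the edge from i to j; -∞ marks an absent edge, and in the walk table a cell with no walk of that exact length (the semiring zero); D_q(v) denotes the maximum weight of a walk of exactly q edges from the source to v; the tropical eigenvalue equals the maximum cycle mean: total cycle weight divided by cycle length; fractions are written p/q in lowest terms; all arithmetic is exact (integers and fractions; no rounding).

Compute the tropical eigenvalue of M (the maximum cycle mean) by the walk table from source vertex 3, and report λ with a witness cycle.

q=0: [-∞, -∞, -∞, 0]
q=1: [-10, -10, -∞, -19]
q=2: [-29, -19, -5, -23]
q=3: [-33, -33, -14, -9]
q=4: [-19, -19, -28, -18]
Optimal cycle mean attained by: cycle 1->2->3->1, total 5 + (-4) + (-10), length 3.
Answer: λ = -3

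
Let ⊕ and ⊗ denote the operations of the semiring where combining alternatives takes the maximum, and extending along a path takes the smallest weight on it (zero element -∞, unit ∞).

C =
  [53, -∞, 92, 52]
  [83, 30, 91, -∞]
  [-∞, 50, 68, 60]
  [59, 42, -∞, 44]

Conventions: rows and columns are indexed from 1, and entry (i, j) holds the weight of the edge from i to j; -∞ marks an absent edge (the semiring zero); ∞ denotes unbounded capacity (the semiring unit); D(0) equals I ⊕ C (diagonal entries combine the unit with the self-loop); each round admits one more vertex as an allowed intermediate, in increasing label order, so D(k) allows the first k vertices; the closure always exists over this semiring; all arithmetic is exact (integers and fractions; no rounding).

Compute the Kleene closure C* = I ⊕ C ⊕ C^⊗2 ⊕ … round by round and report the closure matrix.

D(0):
  [∞, -∞, 92, 52]
  [83, ∞, 91, -∞]
  [-∞, 50, ∞, 60]
  [59, 42, -∞, ∞]
D(1):
  [∞, -∞, 92, 52]
  [83, ∞, 91, 52]
  [-∞, 50, ∞, 60]
  [59, 42, 59, ∞]
D(2):
  [∞, -∞, 92, 52]
  [83, ∞, 91, 52]
  [50, 50, ∞, 60]
  [59, 42, 59, ∞]
D(3):
  [∞, 50, 92, 60]
  [83, ∞, 91, 60]
  [50, 50, ∞, 60]
  [59, 50, 59, ∞]
D(4):
  [∞, 50, 92, 60]
  [83, ∞, 91, 60]
  [59, 50, ∞, 60]
  [59, 50, 59, ∞]
Answer: C* = [[∞, 50, 92, 60], [83, ∞, 91, 60], [59, 50, ∞, 60], [59, 50, 59, ∞]]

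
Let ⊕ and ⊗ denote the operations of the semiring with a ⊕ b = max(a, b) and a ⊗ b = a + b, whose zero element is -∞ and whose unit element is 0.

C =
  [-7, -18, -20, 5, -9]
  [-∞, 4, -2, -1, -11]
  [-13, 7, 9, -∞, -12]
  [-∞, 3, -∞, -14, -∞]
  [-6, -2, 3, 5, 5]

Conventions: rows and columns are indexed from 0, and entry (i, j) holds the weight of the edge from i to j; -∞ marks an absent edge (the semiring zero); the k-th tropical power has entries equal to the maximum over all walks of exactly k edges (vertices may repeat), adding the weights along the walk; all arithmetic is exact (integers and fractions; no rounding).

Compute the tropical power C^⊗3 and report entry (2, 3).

C^⊗2:
  [-14, 8, -6, -2, -4]
  [-15, 8, 7, 3, -6]
  [-4, 16, 18, 6, -3]
  [-∞, 7, 1, 2, -8]
  [-1, 10, 12, 10, 10]
C^⊗3:
  [-10, 12, 6, 7, 1]
  [-6, 14, 16, 7, -1]
  [5, 25, 27, 15, 6]
  [-12, 11, 10, 6, -3]
  [4, 19, 21, 15, 15]
Key observation: the optimum is the walk 2->2->1->3, with weight 9 + 7 + (-1) = 15.
Optimal value attained by: walk 2->2->1->3.
Answer: (C^⊗3)[2][3] = 15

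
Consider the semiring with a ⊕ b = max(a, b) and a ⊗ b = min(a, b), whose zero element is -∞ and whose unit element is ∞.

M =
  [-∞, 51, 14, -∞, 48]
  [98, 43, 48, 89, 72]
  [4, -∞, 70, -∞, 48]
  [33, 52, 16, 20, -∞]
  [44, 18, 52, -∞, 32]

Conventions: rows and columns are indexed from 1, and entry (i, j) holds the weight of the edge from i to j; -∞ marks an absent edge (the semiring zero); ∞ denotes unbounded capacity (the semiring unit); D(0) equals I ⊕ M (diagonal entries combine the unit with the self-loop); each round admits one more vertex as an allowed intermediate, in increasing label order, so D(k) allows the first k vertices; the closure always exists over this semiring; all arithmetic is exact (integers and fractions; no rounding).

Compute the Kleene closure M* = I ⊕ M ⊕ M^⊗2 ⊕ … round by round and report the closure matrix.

D(0):
  [∞, 51, 14, -∞, 48]
  [98, ∞, 48, 89, 72]
  [4, -∞, ∞, -∞, 48]
  [33, 52, 16, ∞, -∞]
  [44, 18, 52, -∞, ∞]
D(1):
  [∞, 51, 14, -∞, 48]
  [98, ∞, 48, 89, 72]
  [4, 4, ∞, -∞, 48]
  [33, 52, 16, ∞, 33]
  [44, 44, 52, -∞, ∞]
D(2):
  [∞, 51, 48, 51, 51]
  [98, ∞, 48, 89, 72]
  [4, 4, ∞, 4, 48]
  [52, 52, 48, ∞, 52]
  [44, 44, 52, 44, ∞]
D(3):
  [∞, 51, 48, 51, 51]
  [98, ∞, 48, 89, 72]
  [4, 4, ∞, 4, 48]
  [52, 52, 48, ∞, 52]
  [44, 44, 52, 44, ∞]
D(4):
  [∞, 51, 48, 51, 51]
  [98, ∞, 48, 89, 72]
  [4, 4, ∞, 4, 48]
  [52, 52, 48, ∞, 52]
  [44, 44, 52, 44, ∞]
D(5):
  [∞, 51, 51, 51, 51]
  [98, ∞, 52, 89, 72]
  [44, 44, ∞, 44, 48]
  [52, 52, 52, ∞, 52]
  [44, 44, 52, 44, ∞]
Answer: M* = [[∞, 51, 51, 51, 51], [98, ∞, 52, 89, 72], [44, 44, ∞, 44, 48], [52, 52, 52, ∞, 52], [44, 44, 52, 44, ∞]]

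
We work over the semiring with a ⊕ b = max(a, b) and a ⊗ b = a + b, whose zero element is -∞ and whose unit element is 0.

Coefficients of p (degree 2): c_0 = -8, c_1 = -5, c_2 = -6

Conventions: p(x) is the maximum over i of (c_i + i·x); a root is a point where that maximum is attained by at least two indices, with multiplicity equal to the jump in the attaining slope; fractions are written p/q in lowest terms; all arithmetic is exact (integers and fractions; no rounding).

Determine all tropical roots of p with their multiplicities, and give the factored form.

hull edge (i=0, c=-8) to (i=1, c=-5): slope 3, span 1
hull edge (i=1, c=-5) to (i=2, c=-6): slope -1, span 1
Factored form: p(x) = -6 ⊗ (x ⊕ (-3)) ⊗ (x ⊕ 1)
Answer: roots = -3 (mult 1), 1 (mult 1)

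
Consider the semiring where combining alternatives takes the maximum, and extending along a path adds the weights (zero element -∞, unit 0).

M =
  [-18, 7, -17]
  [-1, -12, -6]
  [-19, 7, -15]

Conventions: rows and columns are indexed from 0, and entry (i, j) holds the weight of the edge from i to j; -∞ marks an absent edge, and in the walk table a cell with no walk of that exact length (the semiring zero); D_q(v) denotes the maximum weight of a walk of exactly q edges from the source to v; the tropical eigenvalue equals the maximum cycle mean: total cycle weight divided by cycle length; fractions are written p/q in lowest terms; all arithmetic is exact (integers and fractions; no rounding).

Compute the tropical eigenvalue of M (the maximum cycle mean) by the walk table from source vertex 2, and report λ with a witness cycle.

q=0: [-∞, -∞, 0]
q=1: [-19, 7, -15]
q=2: [6, -5, 1]
q=3: [-6, 13, -11]
Optimal cycle mean attained by: cycle 0->1->0, total 7 + (-1), length 2.
Answer: λ = 3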